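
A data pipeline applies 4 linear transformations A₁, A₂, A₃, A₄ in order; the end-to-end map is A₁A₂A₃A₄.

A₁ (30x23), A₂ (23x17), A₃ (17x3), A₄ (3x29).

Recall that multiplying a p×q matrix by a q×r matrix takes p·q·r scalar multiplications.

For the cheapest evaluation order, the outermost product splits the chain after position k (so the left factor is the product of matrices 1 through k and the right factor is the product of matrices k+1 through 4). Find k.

Adjacent pairs: A₁A₂ = 30·23·17 = 11730; A₂A₃ = 23·17·3 = 1173; A₃A₄ = 17·3·29 = 1479.
Length 3: A₁..A₃: k=1: 0+1173+30·23·3=3243; k=2: 11730+0+30·17·3=13260 → min 3243 | A₂..A₄: k=2: 0+1479+23·17·29=12818; k=3: 1173+0+23·3·29=3174 → min 3174.
Top-level splits: k=1: (A₁..A₁)·(A₂..A₄) → 0+3174+30·23·29 = 23184; k=2: (A₁..A₂)·(A₃..A₄) → 11730+1479+30·17·29 = 27999; k=3: (A₁..A₃)·(A₄..A₄) → 3243+0+30·3·29 = 5853.
Best split is after A₃, i.e. k = 3.

3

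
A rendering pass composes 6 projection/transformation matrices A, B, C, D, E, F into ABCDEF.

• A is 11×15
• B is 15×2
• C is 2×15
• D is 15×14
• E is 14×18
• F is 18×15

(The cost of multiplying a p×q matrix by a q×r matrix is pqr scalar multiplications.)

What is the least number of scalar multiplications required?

2124

Adjacent pairs: AB = 11·15·2 = 330; BC = 15·2·15 = 450; CD = 2·15·14 = 420; DE = 15·14·18 = 3780; EF = 14·18·15 = 3780.
Length 3: A..C: k=1: 0+450+11·15·15=2925; k=2: 330+0+11·2·15=660 → min 660 | B..D: k=2: 0+420+15·2·14=840; k=3: 450+0+15·15·14=3600 → min 840 | C..E: k=3: 0+3780+2·15·18=4320; k=4: 420+0+2·14·18=924 → min 924 | D..F: k=4: 0+3780+15·14·15=6930; k=5: 3780+0+15·18·15=7830 → min 6930.
Length 4: A..D: k=1: 0+840+11·15·14=3150; k=2: 330+420+11·2·14=1058; k=3: 660+0+11·15·14=2970 → min 1058 | B..E: k=2: 0+924+15·2·18=1464; k=3: 450+3780+15·15·18=8280; k=4: 840+0+15·14·18=4620 → min 1464 | C..F: k=3: 0+6930+2·15·15=7380; k=4: 420+3780+2·14·15=4620; k=5: 924+0+2·18·15=1464 → min 1464.
Length 5: A..E: k=1: 0+1464+11·15·18=4434; k=2: 330+924+11·2·18=1650; k=3: 660+3780+11·15·18=7410; k=4: 1058+0+11·14·18=3830 → min 1650 | B..F: k=2: 0+1464+15·2·15=1914; k=3: 450+6930+15·15·15=10755; k=4: 840+3780+15·14·15=7770; k=5: 1464+0+15·18·15=5514 → min 1914.
Length 6: A..F: k=1: 0+1914+11·15·15=4389; k=2: 330+1464+11·2·15=2124; k=3: 660+6930+11·15·15=10065; k=4: 1058+3780+11·14·15=7148; k=5: 1650+0+11·18·15=4620 → min 2124.
Optimal order: ((AB)(((CD)E)F)) with cost 2124.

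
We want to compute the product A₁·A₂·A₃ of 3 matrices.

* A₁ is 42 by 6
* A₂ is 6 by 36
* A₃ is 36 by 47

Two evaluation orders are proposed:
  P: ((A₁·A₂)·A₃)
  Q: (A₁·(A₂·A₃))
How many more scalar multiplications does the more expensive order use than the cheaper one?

Order P = ((A₁·A₂)·A₃): (A₁·A₂): 42×6 by 6×36 → 42×36, cost 42·6·36 = 9072; ((A₁·A₂)·A₃): 42×36 by 36×47 → 42×47, cost 42·36·47 = 71064; cumulative 80136. Total 80136.
Order Q = (A₁·(A₂·A₃)): (A₂·A₃): 6×36 by 36×47 → 6×47, cost 6·36·47 = 10152; (A₁·(A₂·A₃)): 42×6 by 6×47 → 42×47, cost 42·6·47 = 11844; cumulative 21996. Total 21996.
Difference: |80136 − 21996| = 58140.

58140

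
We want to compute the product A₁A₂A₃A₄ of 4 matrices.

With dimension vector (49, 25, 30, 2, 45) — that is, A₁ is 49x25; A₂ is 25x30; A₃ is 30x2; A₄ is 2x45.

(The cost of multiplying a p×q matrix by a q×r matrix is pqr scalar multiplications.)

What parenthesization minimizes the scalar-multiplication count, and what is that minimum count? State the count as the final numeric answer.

Adjacent pairs: A₁A₂ = 49·25·30 = 36750; A₂A₃ = 25·30·2 = 1500; A₃A₄ = 30·2·45 = 2700.
Length 3: A₁..A₃: k=1: 0+1500+49·25·2=3950; k=2: 36750+0+49·30·2=39690 → min 3950 | A₂..A₄: k=2: 0+2700+25·30·45=36450; k=3: 1500+0+25·2·45=3750 → min 3750.
Length 4: A₁..A₄: k=1: 0+3750+49·25·45=58875; k=2: 36750+2700+49·30·45=105600; k=3: 3950+0+49·2·45=8360 → min 8360.
Optimal parenthesization: ((A₁(A₂A₃))A₄) with cost 8360.

8360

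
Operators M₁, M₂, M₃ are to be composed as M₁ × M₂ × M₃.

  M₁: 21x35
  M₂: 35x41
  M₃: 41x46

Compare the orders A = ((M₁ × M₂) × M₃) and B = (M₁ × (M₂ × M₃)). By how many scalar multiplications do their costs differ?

30079

Order A = ((M₁ × M₂) × M₃): (M₁ × M₂): 21×35 by 35×41 → 21×41, cost 21·35·41 = 30135; ((M₁ × M₂) × M₃): 21×41 by 41×46 → 21×46, cost 21·41·46 = 39606; cumulative 69741. Total 69741.
Order B = (M₁ × (M₂ × M₃)): (M₂ × M₃): 35×41 by 41×46 → 35×46, cost 35·41·46 = 66010; (M₁ × (M₂ × M₃)): 21×35 by 35×46 → 21×46, cost 21·35·46 = 33810; cumulative 99820. Total 99820.
Difference: |69741 − 99820| = 30079.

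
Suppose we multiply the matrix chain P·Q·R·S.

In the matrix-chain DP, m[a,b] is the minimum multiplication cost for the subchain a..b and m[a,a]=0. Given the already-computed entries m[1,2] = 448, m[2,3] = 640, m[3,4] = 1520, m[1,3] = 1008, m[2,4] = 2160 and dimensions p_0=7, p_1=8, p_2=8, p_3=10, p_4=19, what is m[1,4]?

m[1,4] = min over k∈[1,3] of m[1,k]+m[k+1,4]+p_{0}·p_k·p_{4}.
k=1: 0 + 2160 + 7·8·19 = 3224; k=2: 448 + 1520 + 7·8·19 = 3032; k=3: 1008 + 0 + 7·10·19 = 2338.
Minimum: 2338 at k=3.

2338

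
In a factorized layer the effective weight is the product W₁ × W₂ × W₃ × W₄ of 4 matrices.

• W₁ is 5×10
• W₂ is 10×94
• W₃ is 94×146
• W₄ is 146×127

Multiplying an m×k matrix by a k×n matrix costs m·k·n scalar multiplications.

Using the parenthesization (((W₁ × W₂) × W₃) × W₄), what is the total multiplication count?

(W₁ × W₂): 5×10 by 10×94 → 5×94, cost 5·10·94 = 4700
((W₁ × W₂) × W₃): 5×94 by 94×146 → 5×146, cost 5·94·146 = 68620; cumulative 73320
(((W₁ × W₂) × W₃) × W₄): 5×146 by 146×127 → 5×127, cost 5·146·127 = 92710; cumulative 166030
Total: 166030 scalar multiplications.

166030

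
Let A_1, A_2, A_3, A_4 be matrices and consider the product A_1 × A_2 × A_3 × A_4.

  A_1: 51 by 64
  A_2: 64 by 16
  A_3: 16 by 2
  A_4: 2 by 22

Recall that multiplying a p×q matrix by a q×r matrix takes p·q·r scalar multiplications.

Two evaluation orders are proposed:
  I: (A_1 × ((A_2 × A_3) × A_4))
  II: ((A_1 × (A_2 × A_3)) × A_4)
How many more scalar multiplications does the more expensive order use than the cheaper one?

Order I = (A_1 × ((A_2 × A_3) × A_4)): (A_2 × A_3): 64×16 by 16×2 → 64×2, cost 64·16·2 = 2048; ((A_2 × A_3) × A_4): 64×2 by 2×22 → 64×22, cost 64·2·22 = 2816; cumulative 4864; (A_1 × ((A_2 × A_3) × A_4)): 51×64 by 64×22 → 51×22, cost 51·64·22 = 71808; cumulative 76672. Total 76672.
Order II = ((A_1 × (A_2 × A_3)) × A_4): (A_2 × A_3): 64×16 by 16×2 → 64×2, cost 64·16·2 = 2048; (A_1 × (A_2 × A_3)): 51×64 by 64×2 → 51×2, cost 51·64·2 = 6528; cumulative 8576; ((A_1 × (A_2 × A_3)) × A_4): 51×2 by 2×22 → 51×22, cost 51·2·22 = 2244; cumulative 10820. Total 10820.
Difference: |76672 − 10820| = 65852.

65852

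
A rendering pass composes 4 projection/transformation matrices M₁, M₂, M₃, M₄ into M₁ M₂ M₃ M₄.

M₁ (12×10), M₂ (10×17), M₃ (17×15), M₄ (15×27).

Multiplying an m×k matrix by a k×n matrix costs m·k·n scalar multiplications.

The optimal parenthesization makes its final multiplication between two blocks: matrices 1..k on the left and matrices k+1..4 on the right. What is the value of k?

Adjacent pairs: M₁M₂ = 12·10·17 = 2040; M₂M₃ = 10·17·15 = 2550; M₃M₄ = 17·15·27 = 6885.
Length 3: M₁..M₃: k=1: 0+2550+12·10·15=4350; k=2: 2040+0+12·17·15=5100 → min 4350 | M₂..M₄: k=2: 0+6885+10·17·27=11475; k=3: 2550+0+10·15·27=6600 → min 6600.
Top-level splits: k=1: (M₁..M₁)·(M₂..M₄) → 0+6600+12·10·27 = 9840; k=2: (M₁..M₂)·(M₃..M₄) → 2040+6885+12·17·27 = 14433; k=3: (M₁..M₃)·(M₄..M₄) → 4350+0+12·15·27 = 9210.
Best split is after M₃, i.e. k = 3.

3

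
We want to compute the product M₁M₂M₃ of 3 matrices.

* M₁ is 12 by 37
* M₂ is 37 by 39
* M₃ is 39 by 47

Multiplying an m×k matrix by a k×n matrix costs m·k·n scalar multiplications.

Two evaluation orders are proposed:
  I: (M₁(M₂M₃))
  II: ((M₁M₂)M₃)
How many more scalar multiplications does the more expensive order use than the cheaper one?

49377

Order I = (M₁(M₂M₃)): (M₂M₃): 37×39 by 39×47 → 37×47, cost 37·39·47 = 67821; (M₁(M₂M₃)): 12×37 by 37×47 → 12×47, cost 12·37·47 = 20868; cumulative 88689. Total 88689.
Order II = ((M₁M₂)M₃): (M₁M₂): 12×37 by 37×39 → 12×39, cost 12·37·39 = 17316; ((M₁M₂)M₃): 12×39 by 39×47 → 12×47, cost 12·39·47 = 21996; cumulative 39312. Total 39312.
Difference: |88689 − 39312| = 49377.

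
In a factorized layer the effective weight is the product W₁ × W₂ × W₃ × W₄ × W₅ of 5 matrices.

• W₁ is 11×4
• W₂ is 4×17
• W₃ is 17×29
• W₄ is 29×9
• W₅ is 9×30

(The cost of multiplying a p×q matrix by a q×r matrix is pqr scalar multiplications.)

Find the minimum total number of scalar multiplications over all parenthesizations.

Adjacent pairs: W₁W₂ = 11·4·17 = 748; W₂W₃ = 4·17·29 = 1972; W₃W₄ = 17·29·9 = 4437; W₄W₅ = 29·9·30 = 7830.
Length 3: W₁..W₃: k=1: 0+1972+11·4·29=3248; k=2: 748+0+11·17·29=6171 → min 3248 | W₂..W₄: k=2: 0+4437+4·17·9=5049; k=3: 1972+0+4·29·9=3016 → min 3016 | W₃..W₅: k=3: 0+7830+17·29·30=22620; k=4: 4437+0+17·9·30=9027 → min 9027.
Length 4: W₁..W₄: k=1: 0+3016+11·4·9=3412; k=2: 748+4437+11·17·9=6868; k=3: 3248+0+11·29·9=6119 → min 3412 | W₂..W₅: k=2: 0+9027+4·17·30=11067; k=3: 1972+7830+4·29·30=13282; k=4: 3016+0+4·9·30=4096 → min 4096.
Length 5: W₁..W₅: k=1: 0+4096+11·4·30=5416; k=2: 748+9027+11·17·30=15385; k=3: 3248+7830+11·29·30=20648; k=4: 3412+0+11·9·30=6382 → min 5416.
Optimal order: (W₁ × (((W₂ × W₃) × W₄) × W₅)) with cost 5416.

5416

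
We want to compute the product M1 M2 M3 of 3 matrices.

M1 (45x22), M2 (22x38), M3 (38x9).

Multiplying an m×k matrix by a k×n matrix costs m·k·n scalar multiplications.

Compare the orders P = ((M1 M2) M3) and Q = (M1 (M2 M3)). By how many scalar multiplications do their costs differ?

Order P = ((M1 M2) M3): (M1 M2): 45×22 by 22×38 → 45×38, cost 45·22·38 = 37620; ((M1 M2) M3): 45×38 by 38×9 → 45×9, cost 45·38·9 = 15390; cumulative 53010. Total 53010.
Order Q = (M1 (M2 M3)): (M2 M3): 22×38 by 38×9 → 22×9, cost 22·38·9 = 7524; (M1 (M2 M3)): 45×22 by 22×9 → 45×9, cost 45·22·9 = 8910; cumulative 16434. Total 16434.
Difference: |53010 − 16434| = 36576.

36576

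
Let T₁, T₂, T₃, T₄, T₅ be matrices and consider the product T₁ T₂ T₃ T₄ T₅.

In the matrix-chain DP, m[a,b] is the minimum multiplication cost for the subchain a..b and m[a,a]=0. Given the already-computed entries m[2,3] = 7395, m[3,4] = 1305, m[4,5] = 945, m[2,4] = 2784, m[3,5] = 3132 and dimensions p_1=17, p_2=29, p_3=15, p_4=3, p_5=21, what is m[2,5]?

m[2,5] = min over k∈[2,4] of m[2,k]+m[k+1,5]+p_{1}·p_k·p_{5}.
k=2: 0 + 3132 + 17·29·21 = 13485; k=3: 7395 + 945 + 17·15·21 = 13695; k=4: 2784 + 0 + 17·3·21 = 3855.
Minimum: 3855 at k=4.

3855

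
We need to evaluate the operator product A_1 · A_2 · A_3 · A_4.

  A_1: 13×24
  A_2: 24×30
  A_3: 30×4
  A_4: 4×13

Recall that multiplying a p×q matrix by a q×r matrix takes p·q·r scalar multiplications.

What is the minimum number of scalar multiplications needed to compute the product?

4804

Adjacent pairs: A_1A_2 = 13·24·30 = 9360; A_2A_3 = 24·30·4 = 2880; A_3A_4 = 30·4·13 = 1560.
Length 3: A_1..A_3: k=1: 0+2880+13·24·4=4128; k=2: 9360+0+13·30·4=10920 → min 4128 | A_2..A_4: k=2: 0+1560+24·30·13=10920; k=3: 2880+0+24·4·13=4128 → min 4128.
Length 4: A_1..A_4: k=1: 0+4128+13·24·13=8184; k=2: 9360+1560+13·30·13=15990; k=3: 4128+0+13·4·13=4804 → min 4804.
Optimal order: ((A_1 · (A_2 · A_3)) · A_4) with cost 4804.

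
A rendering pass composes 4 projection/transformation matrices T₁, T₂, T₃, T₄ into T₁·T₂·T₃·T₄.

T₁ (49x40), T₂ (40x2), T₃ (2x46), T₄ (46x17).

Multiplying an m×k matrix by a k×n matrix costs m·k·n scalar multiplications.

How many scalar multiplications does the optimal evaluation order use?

Adjacent pairs: T₁T₂ = 49·40·2 = 3920; T₂T₃ = 40·2·46 = 3680; T₃T₄ = 2·46·17 = 1564.
Length 3: T₁..T₃: k=1: 0+3680+49·40·46=93840; k=2: 3920+0+49·2·46=8428 → min 8428 | T₂..T₄: k=2: 0+1564+40·2·17=2924; k=3: 3680+0+40·46·17=34960 → min 2924.
Length 4: T₁..T₄: k=1: 0+2924+49·40·17=36244; k=2: 3920+1564+49·2·17=7150; k=3: 8428+0+49·46·17=46746 → min 7150.
Optimal order: ((T₁·T₂)·(T₃·T₄)) with cost 7150.

7150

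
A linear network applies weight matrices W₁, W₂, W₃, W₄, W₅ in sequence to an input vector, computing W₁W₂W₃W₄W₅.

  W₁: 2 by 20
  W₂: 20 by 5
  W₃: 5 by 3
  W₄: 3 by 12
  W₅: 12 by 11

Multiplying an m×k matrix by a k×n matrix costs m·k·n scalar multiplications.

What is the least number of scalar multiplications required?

Adjacent pairs: W₁W₂ = 2·20·5 = 200; W₂W₃ = 20·5·3 = 300; W₃W₄ = 5·3·12 = 180; W₄W₅ = 3·12·11 = 396.
Length 3: W₁..W₃: k=1: 0+300+2·20·3=420; k=2: 200+0+2·5·3=230 → min 230 | W₂..W₄: k=2: 0+180+20·5·12=1380; k=3: 300+0+20·3·12=1020 → min 1020 | W₃..W₅: k=3: 0+396+5·3·11=561; k=4: 180+0+5·12·11=840 → min 561.
Length 4: W₁..W₄: k=1: 0+1020+2·20·12=1500; k=2: 200+180+2·5·12=500; k=3: 230+0+2·3·12=302 → min 302 | W₂..W₅: k=2: 0+561+20·5·11=1661; k=3: 300+396+20·3·11=1356; k=4: 1020+0+20·12·11=3660 → min 1356.
Length 5: W₁..W₅: k=1: 0+1356+2·20·11=1796; k=2: 200+561+2·5·11=871; k=3: 230+396+2·3·11=692; k=4: 302+0+2·12·11=566 → min 566.
Optimal order: ((((W₁W₂)W₃)W₄)W₅) with cost 566.

566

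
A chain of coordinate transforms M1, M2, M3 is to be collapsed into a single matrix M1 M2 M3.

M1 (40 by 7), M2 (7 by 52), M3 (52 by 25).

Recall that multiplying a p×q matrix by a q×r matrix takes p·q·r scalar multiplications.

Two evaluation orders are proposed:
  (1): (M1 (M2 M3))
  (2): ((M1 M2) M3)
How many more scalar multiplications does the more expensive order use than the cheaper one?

Order (1) = (M1 (M2 M3)): (M2 M3): 7×52 by 52×25 → 7×25, cost 7·52·25 = 9100; (M1 (M2 M3)): 40×7 by 7×25 → 40×25, cost 40·7·25 = 7000; cumulative 16100. Total 16100.
Order (2) = ((M1 M2) M3): (M1 M2): 40×7 by 7×52 → 40×52, cost 40·7·52 = 14560; ((M1 M2) M3): 40×52 by 52×25 → 40×25, cost 40·52·25 = 52000; cumulative 66560. Total 66560.
Difference: |16100 − 66560| = 50460.

50460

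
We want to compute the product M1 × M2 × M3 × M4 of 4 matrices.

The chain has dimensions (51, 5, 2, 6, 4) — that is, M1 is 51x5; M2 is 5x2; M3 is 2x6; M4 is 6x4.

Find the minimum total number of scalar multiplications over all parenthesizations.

Adjacent pairs: M1M2 = 51·5·2 = 510; M2M3 = 5·2·6 = 60; M3M4 = 2·6·4 = 48.
Length 3: M1..M3: k=1: 0+60+51·5·6=1590; k=2: 510+0+51·2·6=1122 → min 1122 | M2..M4: k=2: 0+48+5·2·4=88; k=3: 60+0+5·6·4=180 → min 88.
Length 4: M1..M4: k=1: 0+88+51·5·4=1108; k=2: 510+48+51·2·4=966; k=3: 1122+0+51·6·4=2346 → min 966.
Optimal order: ((M1 × M2) × (M3 × M4)) with cost 966.

966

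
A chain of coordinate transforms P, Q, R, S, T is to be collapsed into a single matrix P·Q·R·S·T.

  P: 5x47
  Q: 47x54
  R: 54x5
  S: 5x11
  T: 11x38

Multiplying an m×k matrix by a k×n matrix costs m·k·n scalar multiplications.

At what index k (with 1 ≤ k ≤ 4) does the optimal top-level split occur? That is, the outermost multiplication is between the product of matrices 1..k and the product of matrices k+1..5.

4

Adjacent pairs: PQ = 5·47·54 = 12690; QR = 47·54·5 = 12690; RS = 54·5·11 = 2970; ST = 5·11·38 = 2090.
Length 3: P..R: k=1: 0+12690+5·47·5=13865; k=2: 12690+0+5·54·5=14040 → min 13865 | Q..S: k=2: 0+2970+47·54·11=30888; k=3: 12690+0+47·5·11=15275 → min 15275 | R..T: k=3: 0+2090+54·5·38=12350; k=4: 2970+0+54·11·38=25542 → min 12350.
Length 4: P..S: k=1: 0+15275+5·47·11=17860; k=2: 12690+2970+5·54·11=18630; k=3: 13865+0+5·5·11=14140 → min 14140 | Q..T: k=2: 0+12350+47·54·38=108794; k=3: 12690+2090+47·5·38=23710; k=4: 15275+0+47·11·38=34921 → min 23710.
Top-level splits: k=1: (P..P)·(Q..T) → 0+23710+5·47·38 = 32640; k=2: (P..Q)·(R..T) → 12690+12350+5·54·38 = 35300; k=3: (P..R)·(S..T) → 13865+2090+5·5·38 = 16905; k=4: (P..S)·(T..T) → 14140+0+5·11·38 = 16230.
Best split is after S, i.e. k = 4.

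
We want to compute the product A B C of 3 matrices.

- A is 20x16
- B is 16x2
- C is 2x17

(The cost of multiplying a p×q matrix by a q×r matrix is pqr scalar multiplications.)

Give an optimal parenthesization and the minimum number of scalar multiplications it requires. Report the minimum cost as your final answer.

(A (B C)): cost 5984.
((A B) C): cost 1320.
Optimal: ((A B) C) with cost 1320.

1320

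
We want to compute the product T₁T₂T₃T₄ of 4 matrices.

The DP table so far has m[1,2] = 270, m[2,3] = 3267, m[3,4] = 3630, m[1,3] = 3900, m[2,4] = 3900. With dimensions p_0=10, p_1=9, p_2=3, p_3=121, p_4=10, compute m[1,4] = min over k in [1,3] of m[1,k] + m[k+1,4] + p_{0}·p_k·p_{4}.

4200

m[1,4] = min over k∈[1,3] of m[1,k]+m[k+1,4]+p_{0}·p_k·p_{4}.
k=1: 0 + 3900 + 10·9·10 = 4800; k=2: 270 + 3630 + 10·3·10 = 4200; k=3: 3900 + 0 + 10·121·10 = 16000.
Minimum: 4200 at k=2.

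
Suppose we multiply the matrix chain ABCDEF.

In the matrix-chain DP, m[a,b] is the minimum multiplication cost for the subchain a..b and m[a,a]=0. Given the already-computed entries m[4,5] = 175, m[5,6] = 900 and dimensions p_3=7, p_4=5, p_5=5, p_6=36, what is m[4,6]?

1435

m[4,6] = min over k∈[4,5] of m[4,k]+m[k+1,6]+p_{3}·p_k·p_{6}.
k=4: 0 + 900 + 7·5·36 = 2160; k=5: 175 + 0 + 7·5·36 = 1435.
Minimum: 1435 at k=5.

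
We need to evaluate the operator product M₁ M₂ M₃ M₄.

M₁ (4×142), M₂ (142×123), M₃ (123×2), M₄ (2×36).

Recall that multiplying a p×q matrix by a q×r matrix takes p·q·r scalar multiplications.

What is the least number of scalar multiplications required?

36356

Adjacent pairs: M₁M₂ = 4·142·123 = 69864; M₂M₃ = 142·123·2 = 34932; M₃M₄ = 123·2·36 = 8856.
Length 3: M₁..M₃: k=1: 0+34932+4·142·2=36068; k=2: 69864+0+4·123·2=70848 → min 36068 | M₂..M₄: k=2: 0+8856+142·123·36=637632; k=3: 34932+0+142·2·36=45156 → min 45156.
Length 4: M₁..M₄: k=1: 0+45156+4·142·36=65604; k=2: 69864+8856+4·123·36=96432; k=3: 36068+0+4·2·36=36356 → min 36356.
Optimal order: ((M₁ (M₂ M₃)) M₄) with cost 36356.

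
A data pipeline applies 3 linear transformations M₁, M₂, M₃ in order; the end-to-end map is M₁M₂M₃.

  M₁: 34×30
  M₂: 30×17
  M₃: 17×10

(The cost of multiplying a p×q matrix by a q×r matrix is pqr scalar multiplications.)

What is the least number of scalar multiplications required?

Order (M₁(M₂M₃)): (M₂M₃): 30×17 by 17×10 → 30×10, cost 30·17·10 = 5100; (M₁(M₂M₃)): 34×30 by 30×10 → 34×10, cost 34·30·10 = 10200; cumulative 15300. Total 15300.
Order ((M₁M₂)M₃): (M₁M₂): 34×30 by 30×17 → 34×17, cost 34·30·17 = 17340; ((M₁M₂)M₃): 34×17 by 17×10 → 34×10, cost 34·17·10 = 5780; cumulative 23120. Total 23120.
Minimum: 15300.

15300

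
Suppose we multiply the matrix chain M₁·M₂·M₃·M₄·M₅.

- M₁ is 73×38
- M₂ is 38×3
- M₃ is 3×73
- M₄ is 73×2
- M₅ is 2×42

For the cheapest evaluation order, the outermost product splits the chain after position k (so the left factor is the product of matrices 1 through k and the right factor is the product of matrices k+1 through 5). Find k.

4

Adjacent pairs: M₁M₂ = 73·38·3 = 8322; M₂M₃ = 38·3·73 = 8322; M₃M₄ = 3·73·2 = 438; M₄M₅ = 73·2·42 = 6132.
Length 3: M₁..M₃: k=1: 0+8322+73·38·73=210824; k=2: 8322+0+73·3·73=24309 → min 24309 | M₂..M₄: k=2: 0+438+38·3·2=666; k=3: 8322+0+38·73·2=13870 → min 666 | M₃..M₅: k=3: 0+6132+3·73·42=15330; k=4: 438+0+3·2·42=690 → min 690.
Length 4: M₁..M₄: k=1: 0+666+73·38·2=6214; k=2: 8322+438+73·3·2=9198; k=3: 24309+0+73·73·2=34967 → min 6214 | M₂..M₅: k=2: 0+690+38·3·42=5478; k=3: 8322+6132+38·73·42=130962; k=4: 666+0+38·2·42=3858 → min 3858.
Top-level splits: k=1: (M₁..M₁)·(M₂..M₅) → 0+3858+73·38·42 = 120366; k=2: (M₁..M₂)·(M₃..M₅) → 8322+690+73·3·42 = 18210; k=3: (M₁..M₃)·(M₄..M₅) → 24309+6132+73·73·42 = 254259; k=4: (M₁..M₄)·(M₅..M₅) → 6214+0+73·2·42 = 12346.
Best split is after M₄, i.e. k = 4.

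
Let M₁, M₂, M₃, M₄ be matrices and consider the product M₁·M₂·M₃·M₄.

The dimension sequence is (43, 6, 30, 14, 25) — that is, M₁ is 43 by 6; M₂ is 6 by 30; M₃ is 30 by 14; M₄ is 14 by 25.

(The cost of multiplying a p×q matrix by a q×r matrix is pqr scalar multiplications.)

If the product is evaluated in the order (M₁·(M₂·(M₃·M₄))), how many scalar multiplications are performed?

(M₃·M₄): 30×14 by 14×25 → 30×25, cost 30·14·25 = 10500
(M₂·(M₃·M₄)): 6×30 by 30×25 → 6×25, cost 6·30·25 = 4500; cumulative 15000
(M₁·(M₂·(M₃·M₄))): 43×6 by 6×25 → 43×25, cost 43·6·25 = 6450; cumulative 21450
Total: 21450 scalar multiplications.

21450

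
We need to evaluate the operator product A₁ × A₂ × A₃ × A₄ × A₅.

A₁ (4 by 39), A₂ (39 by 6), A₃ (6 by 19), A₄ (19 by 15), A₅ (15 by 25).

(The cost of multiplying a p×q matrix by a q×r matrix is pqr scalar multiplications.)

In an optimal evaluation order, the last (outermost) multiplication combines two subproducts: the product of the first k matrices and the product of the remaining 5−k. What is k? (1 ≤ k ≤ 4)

Adjacent pairs: A₁A₂ = 4·39·6 = 936; A₂A₃ = 39·6·19 = 4446; A₃A₄ = 6·19·15 = 1710; A₄A₅ = 19·15·25 = 7125.
Length 3: A₁..A₃: k=1: 0+4446+4·39·19=7410; k=2: 936+0+4·6·19=1392 → min 1392 | A₂..A₄: k=2: 0+1710+39·6·15=5220; k=3: 4446+0+39·19·15=15561 → min 5220 | A₃..A₅: k=3: 0+7125+6·19·25=9975; k=4: 1710+0+6·15·25=3960 → min 3960.
Length 4: A₁..A₄: k=1: 0+5220+4·39·15=7560; k=2: 936+1710+4·6·15=3006; k=3: 1392+0+4·19·15=2532 → min 2532 | A₂..A₅: k=2: 0+3960+39·6·25=9810; k=3: 4446+7125+39·19·25=30096; k=4: 5220+0+39·15·25=19845 → min 9810.
Top-level splits: k=1: (A₁..A₁)·(A₂..A₅) → 0+9810+4·39·25 = 13710; k=2: (A₁..A₂)·(A₃..A₅) → 936+3960+4·6·25 = 5496; k=3: (A₁..A₃)·(A₄..A₅) → 1392+7125+4·19·25 = 10417; k=4: (A₁..A₄)·(A₅..A₅) → 2532+0+4·15·25 = 4032.
Best split is after A₄, i.e. k = 4.

4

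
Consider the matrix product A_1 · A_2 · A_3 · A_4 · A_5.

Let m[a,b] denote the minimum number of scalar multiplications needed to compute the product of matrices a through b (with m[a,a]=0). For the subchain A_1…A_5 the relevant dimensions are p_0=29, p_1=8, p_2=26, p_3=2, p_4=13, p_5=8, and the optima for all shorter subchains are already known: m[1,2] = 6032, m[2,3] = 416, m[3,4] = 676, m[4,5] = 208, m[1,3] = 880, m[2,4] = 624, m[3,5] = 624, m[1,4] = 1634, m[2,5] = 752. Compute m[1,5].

m[1,5] = min over k∈[1,4] of m[1,k]+m[k+1,5]+p_{0}·p_k·p_{5}.
k=1: 0 + 752 + 29·8·8 = 2608; k=2: 6032 + 624 + 29·26·8 = 12688; k=3: 880 + 208 + 29·2·8 = 1552; k=4: 1634 + 0 + 29·13·8 = 4650.
Minimum: 1552 at k=3.

1552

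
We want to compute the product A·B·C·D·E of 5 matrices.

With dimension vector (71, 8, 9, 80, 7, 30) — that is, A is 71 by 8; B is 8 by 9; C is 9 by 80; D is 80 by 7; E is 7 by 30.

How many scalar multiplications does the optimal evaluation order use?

24264

Adjacent pairs: AB = 71·8·9 = 5112; BC = 8·9·80 = 5760; CD = 9·80·7 = 5040; DE = 80·7·30 = 16800.
Length 3: A..C: k=1: 0+5760+71·8·80=51200; k=2: 5112+0+71·9·80=56232 → min 51200 | B..D: k=2: 0+5040+8·9·7=5544; k=3: 5760+0+8·80·7=10240 → min 5544 | C..E: k=3: 0+16800+9·80·30=38400; k=4: 5040+0+9·7·30=6930 → min 6930.
Length 4: A..D: k=1: 0+5544+71·8·7=9520; k=2: 5112+5040+71·9·7=14625; k=3: 51200+0+71·80·7=90960 → min 9520 | B..E: k=2: 0+6930+8·9·30=9090; k=3: 5760+16800+8·80·30=41760; k=4: 5544+0+8·7·30=7224 → min 7224.
Length 5: A..E: k=1: 0+7224+71·8·30=24264; k=2: 5112+6930+71·9·30=31212; k=3: 51200+16800+71·80·30=238400; k=4: 9520+0+71·7·30=24430 → min 24264.
Optimal order: (A·((B·(C·D))·E)) with cost 24264.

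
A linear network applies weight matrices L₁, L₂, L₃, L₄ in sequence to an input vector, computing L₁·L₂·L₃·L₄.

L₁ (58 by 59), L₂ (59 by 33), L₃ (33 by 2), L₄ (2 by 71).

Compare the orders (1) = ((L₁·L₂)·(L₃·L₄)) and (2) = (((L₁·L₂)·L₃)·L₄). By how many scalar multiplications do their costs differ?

128516

Order (1) = ((L₁·L₂)·(L₃·L₄)): (L₁·L₂): 58×59 by 59×33 → 58×33, cost 58·59·33 = 112926; (L₃·L₄): 33×2 by 2×71 → 33×71, cost 33·2·71 = 4686; ((L₁·L₂)·(L₃·L₄)): 58×33 by 33×71 → 58×71, cost 58·33·71 = 135894; cumulative 253506. Total 253506.
Order (2) = (((L₁·L₂)·L₃)·L₄): (L₁·L₂): 58×59 by 59×33 → 58×33, cost 58·59·33 = 112926; ((L₁·L₂)·L₃): 58×33 by 33×2 → 58×2, cost 58·33·2 = 3828; cumulative 116754; (((L₁·L₂)·L₃)·L₄): 58×2 by 2×71 → 58×71, cost 58·2·71 = 8236; cumulative 124990. Total 124990.
Difference: |253506 − 124990| = 128516.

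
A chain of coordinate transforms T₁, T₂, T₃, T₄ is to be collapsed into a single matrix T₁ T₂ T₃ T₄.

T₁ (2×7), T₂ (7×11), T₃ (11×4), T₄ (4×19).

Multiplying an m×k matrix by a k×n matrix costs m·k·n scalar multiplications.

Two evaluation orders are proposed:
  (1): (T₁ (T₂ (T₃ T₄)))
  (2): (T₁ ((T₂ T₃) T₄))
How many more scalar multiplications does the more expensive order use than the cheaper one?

Order (1) = (T₁ (T₂ (T₃ T₄))): (T₃ T₄): 11×4 by 4×19 → 11×19, cost 11·4·19 = 836; (T₂ (T₃ T₄)): 7×11 by 11×19 → 7×19, cost 7·11·19 = 1463; cumulative 2299; (T₁ (T₂ (T₃ T₄))): 2×7 by 7×19 → 2×19, cost 2·7·19 = 266; cumulative 2565. Total 2565.
Order (2) = (T₁ ((T₂ T₃) T₄)): (T₂ T₃): 7×11 by 11×4 → 7×4, cost 7·11·4 = 308; ((T₂ T₃) T₄): 7×4 by 4×19 → 7×19, cost 7·4·19 = 532; cumulative 840; (T₁ ((T₂ T₃) T₄)): 2×7 by 7×19 → 2×19, cost 2·7·19 = 266; cumulative 1106. Total 1106.
Difference: |2565 − 1106| = 1459.

1459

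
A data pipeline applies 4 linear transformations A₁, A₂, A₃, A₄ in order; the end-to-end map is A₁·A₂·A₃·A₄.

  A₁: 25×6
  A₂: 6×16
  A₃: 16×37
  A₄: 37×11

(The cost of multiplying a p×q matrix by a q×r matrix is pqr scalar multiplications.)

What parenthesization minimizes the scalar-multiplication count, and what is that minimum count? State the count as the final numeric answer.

7644

Adjacent pairs: A₁A₂ = 25·6·16 = 2400; A₂A₃ = 6·16·37 = 3552; A₃A₄ = 16·37·11 = 6512.
Length 3: A₁..A₃: k=1: 0+3552+25·6·37=9102; k=2: 2400+0+25·16·37=17200 → min 9102 | A₂..A₄: k=2: 0+6512+6·16·11=7568; k=3: 3552+0+6·37·11=5994 → min 5994.
Length 4: A₁..A₄: k=1: 0+5994+25·6·11=7644; k=2: 2400+6512+25·16·11=13312; k=3: 9102+0+25·37·11=19277 → min 7644.
Optimal parenthesization: (A₁·((A₂·A₃)·A₄)) with cost 7644.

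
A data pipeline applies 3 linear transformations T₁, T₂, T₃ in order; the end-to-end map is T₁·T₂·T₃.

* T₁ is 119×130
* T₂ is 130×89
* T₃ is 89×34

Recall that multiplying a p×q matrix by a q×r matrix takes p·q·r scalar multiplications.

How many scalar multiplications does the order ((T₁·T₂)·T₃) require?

1736924

(T₁·T₂): 119×130 by 130×89 → 119×89, cost 119·130·89 = 1376830
((T₁·T₂)·T₃): 119×89 by 89×34 → 119×34, cost 119·89·34 = 360094; cumulative 1736924
Total: 1736924 scalar multiplications.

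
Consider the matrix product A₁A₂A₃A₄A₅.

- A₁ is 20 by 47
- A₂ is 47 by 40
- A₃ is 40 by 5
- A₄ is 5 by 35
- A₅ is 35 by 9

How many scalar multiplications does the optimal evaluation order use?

16575

Adjacent pairs: A₁A₂ = 20·47·40 = 37600; A₂A₃ = 47·40·5 = 9400; A₃A₄ = 40·5·35 = 7000; A₄A₅ = 5·35·9 = 1575.
Length 3: A₁..A₃: k=1: 0+9400+20·47·5=14100; k=2: 37600+0+20·40·5=41600 → min 14100 | A₂..A₄: k=2: 0+7000+47·40·35=72800; k=3: 9400+0+47·5·35=17625 → min 17625 | A₃..A₅: k=3: 0+1575+40·5·9=3375; k=4: 7000+0+40·35·9=19600 → min 3375.
Length 4: A₁..A₄: k=1: 0+17625+20·47·35=50525; k=2: 37600+7000+20·40·35=72600; k=3: 14100+0+20·5·35=17600 → min 17600 | A₂..A₅: k=2: 0+3375+47·40·9=20295; k=3: 9400+1575+47·5·9=13090; k=4: 17625+0+47·35·9=32430 → min 13090.
Length 5: A₁..A₅: k=1: 0+13090+20·47·9=21550; k=2: 37600+3375+20·40·9=48175; k=3: 14100+1575+20·5·9=16575; k=4: 17600+0+20·35·9=23900 → min 16575.
Optimal order: ((A₁(A₂A₃))(A₄A₅)) with cost 16575.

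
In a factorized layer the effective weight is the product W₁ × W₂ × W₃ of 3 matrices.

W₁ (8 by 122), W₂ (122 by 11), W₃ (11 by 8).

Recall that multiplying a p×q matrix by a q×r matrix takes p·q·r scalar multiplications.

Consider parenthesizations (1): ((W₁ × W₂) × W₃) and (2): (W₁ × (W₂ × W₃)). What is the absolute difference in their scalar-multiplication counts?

7104

Order (1) = ((W₁ × W₂) × W₃): (W₁ × W₂): 8×122 by 122×11 → 8×11, cost 8·122·11 = 10736; ((W₁ × W₂) × W₃): 8×11 by 11×8 → 8×8, cost 8·11·8 = 704; cumulative 11440. Total 11440.
Order (2) = (W₁ × (W₂ × W₃)): (W₂ × W₃): 122×11 by 11×8 → 122×8, cost 122·11·8 = 10736; (W₁ × (W₂ × W₃)): 8×122 by 122×8 → 8×8, cost 8·122·8 = 7808; cumulative 18544. Total 18544.
Difference: |11440 − 18544| = 7104.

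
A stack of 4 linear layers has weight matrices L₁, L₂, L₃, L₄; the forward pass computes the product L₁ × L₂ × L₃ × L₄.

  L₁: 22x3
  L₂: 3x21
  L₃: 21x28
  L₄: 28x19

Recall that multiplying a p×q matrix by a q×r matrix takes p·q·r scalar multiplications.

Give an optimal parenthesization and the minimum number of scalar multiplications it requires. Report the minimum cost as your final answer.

Adjacent pairs: L₁L₂ = 22·3·21 = 1386; L₂L₃ = 3·21·28 = 1764; L₃L₄ = 21·28·19 = 11172.
Length 3: L₁..L₃: k=1: 0+1764+22·3·28=3612; k=2: 1386+0+22·21·28=14322 → min 3612 | L₂..L₄: k=2: 0+11172+3·21·19=12369; k=3: 1764+0+3·28·19=3360 → min 3360.
Length 4: L₁..L₄: k=1: 0+3360+22·3·19=4614; k=2: 1386+11172+22·21·19=21336; k=3: 3612+0+22·28·19=15316 → min 4614.
Optimal parenthesization: (L₁ × ((L₂ × L₃) × L₄)) with cost 4614.

4614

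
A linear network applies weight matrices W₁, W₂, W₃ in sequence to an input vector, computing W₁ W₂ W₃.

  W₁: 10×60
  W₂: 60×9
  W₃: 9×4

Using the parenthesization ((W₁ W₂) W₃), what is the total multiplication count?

5760

(W₁ W₂): 10×60 by 60×9 → 10×9, cost 10·60·9 = 5400
((W₁ W₂) W₃): 10×9 by 9×4 → 10×4, cost 10·9·4 = 360; cumulative 5760
Total: 5760 scalar multiplications.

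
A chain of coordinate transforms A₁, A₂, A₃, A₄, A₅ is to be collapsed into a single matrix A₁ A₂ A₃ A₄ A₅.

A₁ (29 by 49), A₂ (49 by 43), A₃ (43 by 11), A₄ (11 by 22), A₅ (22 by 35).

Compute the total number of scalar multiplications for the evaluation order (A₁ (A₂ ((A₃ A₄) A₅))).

(A₃ A₄): 43×11 by 11×22 → 43×22, cost 43·11·22 = 10406
((A₃ A₄) A₅): 43×22 by 22×35 → 43×35, cost 43·22·35 = 33110; cumulative 43516
(A₂ ((A₃ A₄) A₅)): 49×43 by 43×35 → 49×35, cost 49·43·35 = 73745; cumulative 117261
(A₁ (A₂ ((A₃ A₄) A₅))): 29×49 by 49×35 → 29×35, cost 29·49·35 = 49735; cumulative 166996
Total: 166996 scalar multiplications.

166996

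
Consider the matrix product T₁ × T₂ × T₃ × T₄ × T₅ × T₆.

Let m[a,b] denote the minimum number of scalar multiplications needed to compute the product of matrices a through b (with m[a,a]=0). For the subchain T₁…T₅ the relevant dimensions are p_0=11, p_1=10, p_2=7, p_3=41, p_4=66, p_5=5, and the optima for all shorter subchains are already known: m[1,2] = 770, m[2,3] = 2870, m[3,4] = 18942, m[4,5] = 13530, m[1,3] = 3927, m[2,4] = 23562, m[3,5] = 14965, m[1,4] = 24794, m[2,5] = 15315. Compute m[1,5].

15865

m[1,5] = min over k∈[1,4] of m[1,k]+m[k+1,5]+p_{0}·p_k·p_{5}.
k=1: 0 + 15315 + 11·10·5 = 15865; k=2: 770 + 14965 + 11·7·5 = 16120; k=3: 3927 + 13530 + 11·41·5 = 19712; k=4: 24794 + 0 + 11·66·5 = 28424.
Minimum: 15865 at k=1.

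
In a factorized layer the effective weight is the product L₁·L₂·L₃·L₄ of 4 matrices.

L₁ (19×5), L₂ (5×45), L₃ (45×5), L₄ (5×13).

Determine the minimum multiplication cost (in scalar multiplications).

2685

Adjacent pairs: L₁L₂ = 19·5·45 = 4275; L₂L₃ = 5·45·5 = 1125; L₃L₄ = 45·5·13 = 2925.
Length 3: L₁..L₃: k=1: 0+1125+19·5·5=1600; k=2: 4275+0+19·45·5=8550 → min 1600 | L₂..L₄: k=2: 0+2925+5·45·13=5850; k=3: 1125+0+5·5·13=1450 → min 1450.
Length 4: L₁..L₄: k=1: 0+1450+19·5·13=2685; k=2: 4275+2925+19·45·13=18315; k=3: 1600+0+19·5·13=2835 → min 2685.
Optimal order: (L₁·((L₂·L₃)·L₄)) with cost 2685.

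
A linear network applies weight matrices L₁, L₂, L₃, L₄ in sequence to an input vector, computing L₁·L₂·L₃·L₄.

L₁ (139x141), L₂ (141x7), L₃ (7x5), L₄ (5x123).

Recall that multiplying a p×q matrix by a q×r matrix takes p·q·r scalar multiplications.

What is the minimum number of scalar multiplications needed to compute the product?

Adjacent pairs: L₁L₂ = 139·141·7 = 137193; L₂L₃ = 141·7·5 = 4935; L₃L₄ = 7·5·123 = 4305.
Length 3: L₁..L₃: k=1: 0+4935+139·141·5=102930; k=2: 137193+0+139·7·5=142058 → min 102930 | L₂..L₄: k=2: 0+4305+141·7·123=125706; k=3: 4935+0+141·5·123=91650 → min 91650.
Length 4: L₁..L₄: k=1: 0+91650+139·141·123=2502327; k=2: 137193+4305+139·7·123=261177; k=3: 102930+0+139·5·123=188415 → min 188415.
Optimal order: ((L₁·(L₂·L₃))·L₄) with cost 188415.

188415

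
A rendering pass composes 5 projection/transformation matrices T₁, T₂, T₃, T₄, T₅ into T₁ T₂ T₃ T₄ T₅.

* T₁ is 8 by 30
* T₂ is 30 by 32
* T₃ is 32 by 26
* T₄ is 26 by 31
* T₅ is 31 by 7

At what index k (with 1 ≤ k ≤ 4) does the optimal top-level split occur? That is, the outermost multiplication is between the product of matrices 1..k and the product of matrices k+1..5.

1

Adjacent pairs: T₁T₂ = 8·30·32 = 7680; T₂T₃ = 30·32·26 = 24960; T₃T₄ = 32·26·31 = 25792; T₄T₅ = 26·31·7 = 5642.
Length 3: T₁..T₃: k=1: 0+24960+8·30·26=31200; k=2: 7680+0+8·32·26=14336 → min 14336 | T₂..T₄: k=2: 0+25792+30·32·31=55552; k=3: 24960+0+30·26·31=49140 → min 49140 | T₃..T₅: k=3: 0+5642+32·26·7=11466; k=4: 25792+0+32·31·7=32736 → min 11466.
Length 4: T₁..T₄: k=1: 0+49140+8·30·31=56580; k=2: 7680+25792+8·32·31=41408; k=3: 14336+0+8·26·31=20784 → min 20784 | T₂..T₅: k=2: 0+11466+30·32·7=18186; k=3: 24960+5642+30·26·7=36062; k=4: 49140+0+30·31·7=55650 → min 18186.
Top-level splits: k=1: (T₁..T₁)·(T₂..T₅) → 0+18186+8·30·7 = 19866; k=2: (T₁..T₂)·(T₃..T₅) → 7680+11466+8·32·7 = 20938; k=3: (T₁..T₃)·(T₄..T₅) → 14336+5642+8·26·7 = 21434; k=4: (T₁..T₄)·(T₅..T₅) → 20784+0+8·31·7 = 22520.
Best split is after T₁, i.e. k = 1.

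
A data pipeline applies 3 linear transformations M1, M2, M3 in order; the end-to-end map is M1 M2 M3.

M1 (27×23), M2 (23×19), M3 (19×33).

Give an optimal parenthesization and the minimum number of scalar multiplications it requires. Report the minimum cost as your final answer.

28728

(M1 (M2 M3)): cost 34914.
((M1 M2) M3): cost 28728.
Optimal: ((M1 M2) M3) with cost 28728.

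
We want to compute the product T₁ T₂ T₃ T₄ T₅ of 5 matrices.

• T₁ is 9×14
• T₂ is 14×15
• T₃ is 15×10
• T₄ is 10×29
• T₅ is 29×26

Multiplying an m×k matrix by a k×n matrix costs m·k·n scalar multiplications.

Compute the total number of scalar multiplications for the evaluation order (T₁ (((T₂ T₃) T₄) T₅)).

19992

(T₂ T₃): 14×15 by 15×10 → 14×10, cost 14·15·10 = 2100
((T₂ T₃) T₄): 14×10 by 10×29 → 14×29, cost 14·10·29 = 4060; cumulative 6160
(((T₂ T₃) T₄) T₅): 14×29 by 29×26 → 14×26, cost 14·29·26 = 10556; cumulative 16716
(T₁ (((T₂ T₃) T₄) T₅)): 9×14 by 14×26 → 9×26, cost 9·14·26 = 3276; cumulative 19992
Total: 19992 scalar multiplications.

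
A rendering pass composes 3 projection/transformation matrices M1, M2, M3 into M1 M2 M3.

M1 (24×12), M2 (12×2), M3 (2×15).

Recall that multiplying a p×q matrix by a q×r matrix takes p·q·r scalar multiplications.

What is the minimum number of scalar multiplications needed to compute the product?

1296

Order (M1 (M2 M3)): (M2 M3): 12×2 by 2×15 → 12×15, cost 12·2·15 = 360; (M1 (M2 M3)): 24×12 by 12×15 → 24×15, cost 24·12·15 = 4320; cumulative 4680. Total 4680.
Order ((M1 M2) M3): (M1 M2): 24×12 by 12×2 → 24×2, cost 24·12·2 = 576; ((M1 M2) M3): 24×2 by 2×15 → 24×15, cost 24·2·15 = 720; cumulative 1296. Total 1296.
Minimum: 1296.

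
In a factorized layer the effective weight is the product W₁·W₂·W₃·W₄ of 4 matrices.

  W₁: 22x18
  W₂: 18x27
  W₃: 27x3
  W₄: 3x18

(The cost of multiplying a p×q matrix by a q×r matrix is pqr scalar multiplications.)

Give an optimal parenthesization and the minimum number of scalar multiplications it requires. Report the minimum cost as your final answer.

Adjacent pairs: W₁W₂ = 22·18·27 = 10692; W₂W₃ = 18·27·3 = 1458; W₃W₄ = 27·3·18 = 1458.
Length 3: W₁..W₃: k=1: 0+1458+22·18·3=2646; k=2: 10692+0+22·27·3=12474 → min 2646 | W₂..W₄: k=2: 0+1458+18·27·18=10206; k=3: 1458+0+18·3·18=2430 → min 2430.
Length 4: W₁..W₄: k=1: 0+2430+22·18·18=9558; k=2: 10692+1458+22·27·18=22842; k=3: 2646+0+22·3·18=3834 → min 3834.
Optimal parenthesization: ((W₁·(W₂·W₃))·W₄) with cost 3834.

3834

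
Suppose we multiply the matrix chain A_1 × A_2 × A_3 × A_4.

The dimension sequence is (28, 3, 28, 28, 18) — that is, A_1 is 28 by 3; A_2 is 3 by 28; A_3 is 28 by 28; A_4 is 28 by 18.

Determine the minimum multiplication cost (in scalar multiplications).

5376

Adjacent pairs: A_1A_2 = 28·3·28 = 2352; A_2A_3 = 3·28·28 = 2352; A_3A_4 = 28·28·18 = 14112.
Length 3: A_1..A_3: k=1: 0+2352+28·3·28=4704; k=2: 2352+0+28·28·28=24304 → min 4704 | A_2..A_4: k=2: 0+14112+3·28·18=15624; k=3: 2352+0+3·28·18=3864 → min 3864.
Length 4: A_1..A_4: k=1: 0+3864+28·3·18=5376; k=2: 2352+14112+28·28·18=30576; k=3: 4704+0+28·28·18=18816 → min 5376.
Optimal order: (A_1 × ((A_2 × A_3) × A_4)) with cost 5376.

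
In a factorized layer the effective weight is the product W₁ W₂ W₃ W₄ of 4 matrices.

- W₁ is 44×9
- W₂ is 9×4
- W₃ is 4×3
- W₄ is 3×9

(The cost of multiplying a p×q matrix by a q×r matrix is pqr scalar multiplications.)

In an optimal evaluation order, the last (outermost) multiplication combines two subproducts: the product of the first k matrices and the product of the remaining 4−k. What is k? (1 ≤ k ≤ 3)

Adjacent pairs: W₁W₂ = 44·9·4 = 1584; W₂W₃ = 9·4·3 = 108; W₃W₄ = 4·3·9 = 108.
Length 3: W₁..W₃: k=1: 0+108+44·9·3=1296; k=2: 1584+0+44·4·3=2112 → min 1296 | W₂..W₄: k=2: 0+108+9·4·9=432; k=3: 108+0+9·3·9=351 → min 351.
Top-level splits: k=1: (W₁..W₁)·(W₂..W₄) → 0+351+44·9·9 = 3915; k=2: (W₁..W₂)·(W₃..W₄) → 1584+108+44·4·9 = 3276; k=3: (W₁..W₃)·(W₄..W₄) → 1296+0+44·3·9 = 2484.
Best split is after W₃, i.e. k = 3.

3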